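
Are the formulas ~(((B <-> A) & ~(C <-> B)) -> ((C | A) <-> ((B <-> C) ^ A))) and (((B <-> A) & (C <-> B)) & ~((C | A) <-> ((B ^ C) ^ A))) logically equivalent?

not equivalent

A | B | C || φ | ψ
F | F | F || F | F
F | F | T || T | F
F | T | F || F | F
F | T | T || F | F
T | F | F || F | F
T | F | T || F | F
T | T | F || F | F
T | T | T || F | F
The columns differ at A=F, B=F, C=T (φ=T, ψ=F), so they are not equivalent.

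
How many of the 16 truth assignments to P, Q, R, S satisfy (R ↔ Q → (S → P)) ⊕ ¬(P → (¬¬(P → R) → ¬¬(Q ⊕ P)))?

P | Q | R | S | φ
- | - | - | - | -
T | T | T | T | F
T | T | T | F | F
T | T | F | T | F
T | T | F | F | F
T | F | T | T | T
T | F | T | F | T
T | F | F | T | F
T | F | F | F | F
F | T | T | T | F
F | T | T | F | T
F | T | F | T | T
F | T | F | F | F
F | F | T | T | T
F | F | T | F | T
F | F | F | T | F
F | F | F | F | F
The formula is true on 6 of the 16 rows.

6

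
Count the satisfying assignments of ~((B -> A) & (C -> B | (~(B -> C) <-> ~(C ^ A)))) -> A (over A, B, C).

6

A  B  C  |  φ
T  T  T  |  T
T  T  F  |  T
T  F  T  |  T
T  F  F  |  T
F  T  T  |  F
F  T  F  |  F
F  F  T  |  T
F  F  F  |  T
The formula is true on 6 of the 8 rows.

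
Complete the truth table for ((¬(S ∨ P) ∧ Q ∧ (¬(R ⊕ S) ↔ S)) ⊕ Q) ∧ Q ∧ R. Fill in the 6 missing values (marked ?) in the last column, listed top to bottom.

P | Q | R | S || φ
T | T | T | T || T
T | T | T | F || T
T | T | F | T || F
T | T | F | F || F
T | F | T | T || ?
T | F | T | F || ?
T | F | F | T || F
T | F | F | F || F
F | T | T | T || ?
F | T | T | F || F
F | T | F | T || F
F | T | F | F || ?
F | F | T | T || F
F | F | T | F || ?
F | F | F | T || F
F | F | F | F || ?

Row P=T, Q=F, R=T, S=T: ((¬(S ∨ P) ∧ Q ∧ (¬(R ⊕ S) ↔ S)) ⊕ Q) = F, (Q ∧ R) = F, so the formula = F.
Row P=T, Q=F, R=T, S=F: ((¬(S ∨ P) ∧ Q ∧ (¬(R ⊕ S) ↔ S)) ⊕ Q) = F, (Q ∧ R) = F, so the formula = F.
Row P=F, Q=T, R=T, S=T: ((¬(S ∨ P) ∧ Q ∧ (¬(R ⊕ S) ↔ S)) ⊕ Q) = T, (Q ∧ R) = T, so the formula = T.
Row P=F, Q=T, R=F, S=F: ((¬(S ∨ P) ∧ Q ∧ (¬(R ⊕ S) ↔ S)) ⊕ Q) = T, (Q ∧ R) = F, so the formula = F.
Row P=F, Q=F, R=T, S=F: ((¬(S ∨ P) ∧ Q ∧ (¬(R ⊕ S) ↔ S)) ⊕ Q) = F, (Q ∧ R) = F, so the formula = F.
Row P=F, Q=F, R=F, S=F: ((¬(S ∨ P) ∧ Q ∧ (¬(R ⊕ S) ↔ S)) ⊕ Q) = F, (Q ∧ R) = F, so the formula = F.

F, F, T, F, F, F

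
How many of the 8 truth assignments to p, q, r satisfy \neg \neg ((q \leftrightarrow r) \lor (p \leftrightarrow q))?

p | q | r | (q \leftrightarrow r) | (p \leftrightarrow q) | φ
- | - | - | --------------------- | --------------------- | -
F | F | F |           T           |           T           | T
F | F | T |           F           |           T           | T
F | T | F |           F           |           F           | F
F | T | T |           T           |           F           | T
T | F | F |           T           |           F           | T
T | F | T |           F           |           F           | F
T | T | F |           F           |           T           | T
T | T | T |           T           |           T           | T
The formula is true on 6 of the 8 rows.

6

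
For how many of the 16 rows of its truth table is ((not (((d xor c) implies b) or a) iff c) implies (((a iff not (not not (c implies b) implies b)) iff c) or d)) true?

14

a  b  c  d  |  (d xor c)  ((d xor c) implies b)  (((d xor c) implies b) or a)  (c implies b)  not (c implies b)  not not (c implies b)  φ
T  T  T  T  |      F                T                         T                      T                F                    T            T
T  T  T  F  |      T                T                         T                      T                F                    T            T
T  T  F  T  |      T                T                         T                      T                F                    T            T
T  T  F  F  |      F                T                         T                      T                F                    T            T
T  F  T  T  |      F                T                         T                      F                T                    F            T
T  F  T  F  |      T                F                         T                      F                T                    F            T
T  F  F  T  |      T                F                         T                      T                F                    T            T
T  F  F  F  |      F                T                         T                      T                F                    T            F
F  T  T  T  |      F                T                         T                      T                F                    T            T
F  T  T  F  |      T                T                         T                      T                F                    T            T
F  T  F  T  |      T                T                         T                      T                F                    T            T
F  T  F  F  |      F                T                         T                      T                F                    T            F
F  F  T  T  |      F                T                         T                      F                T                    F            T
F  F  T  F  |      T                F                         F                      F                T                    F            T
F  F  F  T  |      T                F                         F                      T                F                    T            T
F  F  F  F  |      F                T                         T                      T                F                    T            T
The formula is true on 14 of the 16 rows.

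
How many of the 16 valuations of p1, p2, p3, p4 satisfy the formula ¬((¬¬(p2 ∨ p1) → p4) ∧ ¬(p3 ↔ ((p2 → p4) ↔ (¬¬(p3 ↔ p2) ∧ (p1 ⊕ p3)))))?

  p1  |   p2  |   p3  |   p4  || (p2 ∨ p1) | ¬(p2 ∨ p1) | ¬¬(p2 ∨ p1) | (¬¬(p2 ∨ p1) → p4) | (p2 → p4) | (p3 ↔ p2) | ¬(p3 ↔ p2) | ¬¬(p3 ↔ p2) | (p1 ⊕ p3) | (¬¬(p3 ↔ p2) ∧ (p1 ⊕ p3)) |   φ  
 True |  True |  True |  True ||    True   |   False    |     True    |        True        |    True   |    True   |   False    |     True    |   False   |           False           | False
 True |  True |  True | False ||    True   |   False    |     True    |       False        |   False   |    True   |   False    |     True    |   False   |           False           |  True
 True |  True | False |  True ||    True   |   False    |     True    |        True        |    True   |   False   |    True    |    False    |    True   |           False           |  True
 True |  True | False | False ||    True   |   False    |     True    |       False        |   False   |   False   |    True    |    False    |    True   |           False           |  True
 True | False |  True |  True ||    True   |   False    |     True    |        True        |    True   |   False   |    True    |    False    |   False   |           False           | False
 True | False |  True | False ||    True   |   False    |     True    |       False        |    True   |   False   |    True    |    False    |   False   |           False           |  True
 True | False | False |  True ||    True   |   False    |     True    |        True        |    True   |    True   |   False    |     True    |    True   |            True           | False
 True | False | False | False ||    True   |   False    |     True    |       False        |    True   |    True   |   False    |     True    |    True   |            True           |  True
False |  True |  True |  True ||    True   |   False    |     True    |        True        |    True   |    True   |   False    |     True    |    True   |            True           |  True
False |  True |  True | False ||    True   |   False    |     True    |       False        |   False   |    True   |   False    |     True    |    True   |            True           |  True
False |  True | False |  True ||    True   |   False    |     True    |        True        |    True   |   False   |    True    |    False    |   False   |           False           |  True
False |  True | False | False ||    True   |   False    |     True    |       False        |   False   |   False   |    True    |    False    |   False   |           False           |  True
False | False |  True |  True ||   False   |    True    |    False    |        True        |    True   |   False   |    True    |    False    |    True   |           False           | False
False | False |  True | False ||   False   |    True    |    False    |        True        |    True   |   False   |    True    |    False    |    True   |           False           | False
False | False | False |  True ||   False   |    True    |    False    |        True        |    True   |    True   |   False    |     True    |   False   |           False           |  True
False | False | False | False ||   False   |    True    |    False    |        True        |    True   |    True   |   False    |     True    |   False   |           False           |  True
The formula is true on 11 of the 16 rows.

11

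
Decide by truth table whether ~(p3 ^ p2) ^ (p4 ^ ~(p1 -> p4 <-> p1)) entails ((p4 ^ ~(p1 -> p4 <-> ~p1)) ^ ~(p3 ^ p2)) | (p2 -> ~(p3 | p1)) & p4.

  p1     p2     p3     p4   |    φ      ψ  
False  False  False  False  |  False   True
False  False  False   True  |   True   True
False  False   True  False  |   True  False
False  False   True   True  |  False   True
False   True  False  False  |   True  False
False   True  False   True  |  False   True
False   True   True  False  |  False   True
False   True   True   True  |   True  False
 True  False  False  False  |  False   True
 True  False  False   True  |  False   True
 True  False   True  False  |   True  False
 True  False   True   True  |   True   True
 True   True  False  False  |   True  False
 True   True  False   True  |   True  False
 True   True   True  False  |  False   True
 True   True   True   True  |  False   True
At p1=False, p2=False, p3=True, p4=False we have φ true but ψ false, so φ does not entail ψ.

no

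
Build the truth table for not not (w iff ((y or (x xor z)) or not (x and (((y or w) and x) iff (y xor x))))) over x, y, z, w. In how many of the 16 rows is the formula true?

  x   |   y   |   z   |   w   ||   φ  
False | False | False | False || False
False | False | False |  True ||  True
False | False |  True | False || False
False | False |  True |  True ||  True
False |  True | False | False || False
False |  True | False |  True ||  True
False |  True |  True | False || False
False |  True |  True |  True ||  True
 True | False | False | False || False
 True | False | False |  True ||  True
 True | False |  True | False || False
 True | False |  True |  True || False
 True |  True | False | False || False
 True |  True | False |  True ||  True
 True |  True |  True | False || False
 True |  True |  True |  True ||  True
The formula is true on 7 of the 16 rows.

7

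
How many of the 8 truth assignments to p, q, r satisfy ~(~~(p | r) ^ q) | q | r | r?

7

p  q  r     (p | r)  ~(p | r)  ~~(p | r)  (~~(p | r) ^ q)  ~(~~(p | r) ^ q)  (q | r)  ((q | r) | r)  (~(~~(p | r) ^ q) | ((q | r) | r))
1  1  1        1        0          1             0                1             1           1                        1                 
1  1  0        1        0          1             0                1             1           1                        1                 
1  0  1        1        0          1             1                0             1           1                        1                 
1  0  0        1        0          1             1                0             0           0                        0                 
0  1  1        1        0          1             0                1             1           1                        1                 
0  1  0        0        1          0             1                0             1           1                        1                 
0  0  1        1        0          1             1                0             1           1                        1                 
0  0  0        0        1          0             0                1             0           0                        1                 
The formula is true on 7 of the 8 rows.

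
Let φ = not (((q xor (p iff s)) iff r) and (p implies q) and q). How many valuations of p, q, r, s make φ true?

12

p | q | r | s | (p iff s) | (q xor (p iff s)) | ((q xor (p iff s)) iff r) | (p implies q) | φ
- | - | - | - | --------- | ----------------- | ------------------------- | ------------- | -
1 | 1 | 1 | 1 |     1     |         0         |             0             |       1       | 1
1 | 1 | 1 | 0 |     0     |         1         |             1             |       1       | 0
1 | 1 | 0 | 1 |     1     |         0         |             1             |       1       | 0
1 | 1 | 0 | 0 |     0     |         1         |             0             |       1       | 1
1 | 0 | 1 | 1 |     1     |         1         |             1             |       0       | 1
1 | 0 | 1 | 0 |     0     |         0         |             0             |       0       | 1
1 | 0 | 0 | 1 |     1     |         1         |             0             |       0       | 1
1 | 0 | 0 | 0 |     0     |         0         |             1             |       0       | 1
0 | 1 | 1 | 1 |     0     |         1         |             1             |       1       | 0
0 | 1 | 1 | 0 |     1     |         0         |             0             |       1       | 1
0 | 1 | 0 | 1 |     0     |         1         |             0             |       1       | 1
0 | 1 | 0 | 0 |     1     |         0         |             1             |       1       | 0
0 | 0 | 1 | 1 |     0     |         0         |             0             |       1       | 1
0 | 0 | 1 | 0 |     1     |         1         |             1             |       1       | 1
0 | 0 | 0 | 1 |     0     |         0         |             1             |       1       | 1
0 | 0 | 0 | 0 |     1     |         1         |             0             |       1       | 1
The formula is true on 12 of the 16 rows.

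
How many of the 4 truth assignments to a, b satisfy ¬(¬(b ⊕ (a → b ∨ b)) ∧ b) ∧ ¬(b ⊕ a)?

a  b  |  φ
F  F  |  T
F  T  |  F
T  F  |  F
T  T  |  F
The formula is true on 1 of the 4 rows.

1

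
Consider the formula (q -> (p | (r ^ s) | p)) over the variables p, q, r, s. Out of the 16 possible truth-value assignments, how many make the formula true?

p  q  r  s     (q -> (p | (r ^ s) | p))
F  F  F  F                T            
F  F  F  T                T            
F  F  T  F                T            
F  F  T  T                T            
F  T  F  F                F            
F  T  F  T                T            
F  T  T  F                T            
F  T  T  T                F            
T  F  F  F                T            
T  F  F  T                T            
T  F  T  F                T            
T  F  T  T                T            
T  T  F  F                T            
T  T  F  T                T            
T  T  T  F                T            
T  T  T  T                T            
The formula is true on 14 of the 16 rows.

14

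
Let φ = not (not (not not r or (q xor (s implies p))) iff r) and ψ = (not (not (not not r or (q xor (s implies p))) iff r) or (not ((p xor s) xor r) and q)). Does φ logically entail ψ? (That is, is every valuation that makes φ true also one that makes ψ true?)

  p      q      r      s    |    φ      ψ  
False  False  False  False  |  False  False
False  False  False   True  |   True   True
False  False   True  False  |   True   True
False  False   True   True  |   True   True
False   True  False  False  |   True   True
False   True  False   True  |  False  False
False   True   True  False  |   True   True
False   True   True   True  |   True   True
 True  False  False  False  |  False  False
 True  False  False   True  |  False  False
 True  False   True  False  |   True   True
 True  False   True   True  |   True   True
 True   True  False  False  |   True   True
 True   True  False   True  |   True   True
 True   True   True  False  |   True   True
 True   True   True   True  |   True   True
In every row where φ is true, ψ is also true, so φ ⊨ ψ.

yes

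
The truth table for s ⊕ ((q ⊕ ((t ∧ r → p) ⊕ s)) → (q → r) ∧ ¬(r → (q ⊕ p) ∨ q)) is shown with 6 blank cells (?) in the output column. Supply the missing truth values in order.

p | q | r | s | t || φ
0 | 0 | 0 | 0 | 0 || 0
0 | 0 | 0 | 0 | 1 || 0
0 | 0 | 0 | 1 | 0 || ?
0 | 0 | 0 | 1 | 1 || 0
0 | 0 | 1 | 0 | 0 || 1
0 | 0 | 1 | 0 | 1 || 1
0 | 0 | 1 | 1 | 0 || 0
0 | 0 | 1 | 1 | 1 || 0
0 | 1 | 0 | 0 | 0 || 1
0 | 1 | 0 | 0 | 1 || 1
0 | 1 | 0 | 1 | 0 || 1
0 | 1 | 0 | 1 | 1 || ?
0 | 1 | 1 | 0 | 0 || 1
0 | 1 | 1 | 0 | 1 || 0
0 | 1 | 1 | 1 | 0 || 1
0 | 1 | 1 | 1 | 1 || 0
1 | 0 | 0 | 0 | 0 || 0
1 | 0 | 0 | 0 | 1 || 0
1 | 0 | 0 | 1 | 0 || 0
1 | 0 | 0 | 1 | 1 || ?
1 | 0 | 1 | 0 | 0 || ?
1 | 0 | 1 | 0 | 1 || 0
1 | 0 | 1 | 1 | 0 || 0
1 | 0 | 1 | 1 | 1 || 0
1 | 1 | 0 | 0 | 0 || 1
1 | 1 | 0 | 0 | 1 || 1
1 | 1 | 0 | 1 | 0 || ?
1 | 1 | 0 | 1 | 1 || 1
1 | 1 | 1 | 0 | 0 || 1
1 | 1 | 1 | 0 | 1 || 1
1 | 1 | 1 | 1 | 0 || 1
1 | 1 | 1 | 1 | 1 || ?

Row p=0, q=0, r=0, s=1, t=0: ((q ⊕ ((t ∧ r → p) ⊕ s)) → (q → r) ∧ ¬(r → (q ⊕ p) ∨ q)) = 1, so the formula = 0.
Row p=0, q=1, r=0, s=1, t=1: ((q ⊕ ((t ∧ r → p) ⊕ s)) → (q → r) ∧ ¬(r → (q ⊕ p) ∨ q)) = 0, so the formula = 1.
Row p=1, q=0, r=0, s=1, t=1: ((q ⊕ ((t ∧ r → p) ⊕ s)) → (q → r) ∧ ¬(r → (q ⊕ p) ∨ q)) = 1, so the formula = 0.
Row p=1, q=0, r=1, s=0, t=0: ((q ⊕ ((t ∧ r → p) ⊕ s)) → (q → r) ∧ ¬(r → (q ⊕ p) ∨ q)) = 0, so the formula = 0.
Row p=1, q=1, r=0, s=1, t=0: ((q ⊕ ((t ∧ r → p) ⊕ s)) → (q → r) ∧ ¬(r → (q ⊕ p) ∨ q)) = 0, so the formula = 1.
Row p=1, q=1, r=1, s=1, t=1: ((q ⊕ ((t ∧ r → p) ⊕ s)) → (q → r) ∧ ¬(r → (q ⊕ p) ∨ q)) = 0, so the formula = 1.

0, 1, 0, 0, 1, 1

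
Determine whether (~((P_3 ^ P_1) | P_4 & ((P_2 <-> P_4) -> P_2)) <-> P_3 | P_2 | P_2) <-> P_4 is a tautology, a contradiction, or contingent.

 P_1  |  P_2  |  P_3  |  P_4  |   φ  
----- | ----- | ----- | ----- | -----
 True |  True |  True |  True | False
 True |  True |  True | False | False
 True |  True | False |  True | False
 True |  True | False | False |  True
 True | False |  True |  True | False
 True | False |  True | False | False
 True | False | False |  True |  True
 True | False | False | False | False
False |  True |  True |  True | False
False |  True |  True | False |  True
False |  True | False |  True | False
False |  True | False | False | False
False | False |  True |  True | False
False | False |  True | False |  True
False | False | False |  True |  True
False | False | False | False |  True
6 of 16 rows are True, so the formula is contingent.

contingent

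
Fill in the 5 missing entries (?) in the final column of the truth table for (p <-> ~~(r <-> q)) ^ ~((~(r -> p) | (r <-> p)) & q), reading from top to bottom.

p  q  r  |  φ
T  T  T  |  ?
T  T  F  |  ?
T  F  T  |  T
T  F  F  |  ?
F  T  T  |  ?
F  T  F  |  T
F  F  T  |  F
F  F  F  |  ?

T, T, F, F, T

Row p=T, q=T, r=T: (p <-> ~~(r <-> q)) = T, ~((~(r -> p) | (r <-> p)) & q) = F, so the formula = T.
Row p=T, q=T, r=F: (p <-> ~~(r <-> q)) = F, ~((~(r -> p) | (r <-> p)) & q) = T, so the formula = T.
Row p=T, q=F, r=F: (p <-> ~~(r <-> q)) = T, ~((~(r -> p) | (r <-> p)) & q) = T, so the formula = F.
Row p=F, q=T, r=T: (p <-> ~~(r <-> q)) = F, ~((~(r -> p) | (r <-> p)) & q) = F, so the formula = F.
Row p=F, q=F, r=F: (p <-> ~~(r <-> q)) = F, ~((~(r -> p) | (r <-> p)) & q) = T, so the formula = T.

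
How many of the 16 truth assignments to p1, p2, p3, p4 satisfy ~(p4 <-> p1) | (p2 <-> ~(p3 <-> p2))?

p1  p2  p3  p4  |  (p4 <-> p1)  ~(p4 <-> p1)  (p3 <-> p2)  ~(p3 <-> p2)  (p2 <-> ~(p3 <-> p2))  φ
1   1   1   1   |       1            0             1            0                  0            0
1   1   1   0   |       0            1             1            0                  0            1
1   1   0   1   |       1            0             0            1                  1            1
1   1   0   0   |       0            1             0            1                  1            1
1   0   1   1   |       1            0             0            1                  0            0
1   0   1   0   |       0            1             0            1                  0            1
1   0   0   1   |       1            0             1            0                  1            1
1   0   0   0   |       0            1             1            0                  1            1
0   1   1   1   |       0            1             1            0                  0            1
0   1   1   0   |       1            0             1            0                  0            0
0   1   0   1   |       0            1             0            1                  1            1
0   1   0   0   |       1            0             0            1                  1            1
0   0   1   1   |       0            1             0            1                  0            1
0   0   1   0   |       1            0             0            1                  0            0
0   0   0   1   |       0            1             1            0                  1            1
0   0   0   0   |       1            0             1            0                  1            1
The formula is true on 12 of the 16 rows.

12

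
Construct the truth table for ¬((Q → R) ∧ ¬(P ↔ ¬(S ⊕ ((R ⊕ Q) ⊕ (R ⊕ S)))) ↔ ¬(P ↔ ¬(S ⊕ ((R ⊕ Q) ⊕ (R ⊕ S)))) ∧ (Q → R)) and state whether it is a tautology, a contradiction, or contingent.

contradiction

P | Q | R | S | (Q → R) | (R ⊕ Q) | (R ⊕ S) | ((R ⊕ Q) ⊕ (R ⊕ S)) | (S ⊕ ((R ⊕ Q) ⊕ (R ⊕ S))) | ¬(S ⊕ ((R ⊕ Q) ⊕ (R ⊕ S))) | φ
- | - | - | - | ------- | ------- | ------- | ------------------- | ------------------------- | -------------------------- | -
F | F | F | F |    T    |    F    |    F    |          F          |             F             |             T              | F
F | F | F | T |    T    |    F    |    T    |          T          |             F             |             T              | F
F | F | T | F |    T    |    T    |    T    |          F          |             F             |             T              | F
F | F | T | T |    T    |    T    |    F    |          T          |             F             |             T              | F
F | T | F | F |    F    |    T    |    F    |          T          |             T             |             F              | F
F | T | F | T |    F    |    T    |    T    |          F          |             T             |             F              | F
F | T | T | F |    T    |    F    |    T    |          T          |             T             |             F              | F
F | T | T | T |    T    |    F    |    F    |          F          |             T             |             F              | F
T | F | F | F |    T    |    F    |    F    |          F          |             F             |             T              | F
T | F | F | T |    T    |    F    |    T    |          T          |             F             |             T              | F
T | F | T | F |    T    |    T    |    T    |          F          |             F             |             T              | F
T | F | T | T |    T    |    T    |    F    |          T          |             F             |             T              | F
T | T | F | F |    F    |    T    |    F    |          T          |             T             |             F              | F
T | T | F | T |    F    |    T    |    T    |          F          |             T             |             F              | F
T | T | T | F |    T    |    F    |    T    |          T          |             T             |             F              | F
T | T | T | T |    T    |    F    |    F    |          F          |             T             |             F              | F
Every row is F, so the formula is a contradiction.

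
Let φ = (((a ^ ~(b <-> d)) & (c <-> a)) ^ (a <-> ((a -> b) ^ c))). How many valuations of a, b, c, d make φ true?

a | b | c | d || (b <-> d) | ~(b <-> d) | (a ^ ~(b <-> d)) | (c <-> a) | (a -> b) | ((a -> b) ^ c) | (a <-> ((a -> b) ^ c)) | φ
T | T | T | T ||     T     |     F      |        T         |     T     |    T     |       F        |           F            | T
T | T | T | F ||     F     |     T      |        F         |     T     |    T     |       F        |           F            | F
T | T | F | T ||     T     |     F      |        T         |     F     |    T     |       T        |           T            | T
T | T | F | F ||     F     |     T      |        F         |     F     |    T     |       T        |           T            | T
T | F | T | T ||     F     |     T      |        F         |     T     |    F     |       T        |           T            | T
T | F | T | F ||     T     |     F      |        T         |     T     |    F     |       T        |           T            | F
T | F | F | T ||     F     |     T      |        F         |     F     |    F     |       F        |           F            | F
T | F | F | F ||     T     |     F      |        T         |     F     |    F     |       F        |           F            | F
F | T | T | T ||     T     |     F      |        F         |     F     |    T     |       F        |           T            | T
F | T | T | F ||     F     |     T      |        T         |     F     |    T     |       F        |           T            | T
F | T | F | T ||     T     |     F      |        F         |     T     |    T     |       T        |           F            | F
F | T | F | F ||     F     |     T      |        T         |     T     |    T     |       T        |           F            | T
F | F | T | T ||     F     |     T      |        T         |     F     |    T     |       F        |           T            | T
F | F | T | F ||     T     |     F      |        F         |     F     |    T     |       F        |           T            | T
F | F | F | T ||     F     |     T      |        T         |     T     |    T     |       T        |           F            | T
F | F | F | F ||     T     |     F      |        F         |     T     |    T     |       T        |           F            | F
The formula is true on 10 of the 16 rows.

10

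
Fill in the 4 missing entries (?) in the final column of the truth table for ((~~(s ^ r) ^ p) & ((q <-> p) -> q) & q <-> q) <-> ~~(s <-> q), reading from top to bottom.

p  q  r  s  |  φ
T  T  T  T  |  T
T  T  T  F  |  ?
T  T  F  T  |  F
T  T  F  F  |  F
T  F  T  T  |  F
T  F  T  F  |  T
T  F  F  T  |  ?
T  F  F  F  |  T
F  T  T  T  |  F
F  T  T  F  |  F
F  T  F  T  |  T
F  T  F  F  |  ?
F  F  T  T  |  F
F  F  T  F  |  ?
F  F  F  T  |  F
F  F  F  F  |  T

Row p=T, q=T, r=T, s=F: ((~~(s ^ r) ^ p) & ((q <-> p) -> q) & q <-> q) = F, ~~(s <-> q) = F, so the formula = T.
Row p=T, q=F, r=F, s=T: ((~~(s ^ r) ^ p) & ((q <-> p) -> q) & q <-> q) = T, ~~(s <-> q) = F, so the formula = F.
Row p=F, q=T, r=F, s=F: ((~~(s ^ r) ^ p) & ((q <-> p) -> q) & q <-> q) = F, ~~(s <-> q) = F, so the formula = T.
Row p=F, q=F, r=T, s=F: ((~~(s ^ r) ^ p) & ((q <-> p) -> q) & q <-> q) = T, ~~(s <-> q) = T, so the formula = T.

T, F, T, T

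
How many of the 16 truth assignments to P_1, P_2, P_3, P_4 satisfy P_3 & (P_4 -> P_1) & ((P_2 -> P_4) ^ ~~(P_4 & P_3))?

2

P_1 | P_2 | P_3 | P_4 || (P_4 -> P_1) | (P_2 -> P_4) | (P_4 & P_3) | ~(P_4 & P_3) | ~~(P_4 & P_3) | φ
 1  |  1  |  1  |  1  ||      1       |      1       |      1      |      0       |       1       | 0
 1  |  1  |  1  |  0  ||      1       |      0       |      0      |      1       |       0       | 0
 1  |  1  |  0  |  1  ||      1       |      1       |      0      |      1       |       0       | 0
 1  |  1  |  0  |  0  ||      1       |      0       |      0      |      1       |       0       | 0
 1  |  0  |  1  |  1  ||      1       |      1       |      1      |      0       |       1       | 0
 1  |  0  |  1  |  0  ||      1       |      1       |      0      |      1       |       0       | 1
 1  |  0  |  0  |  1  ||      1       |      1       |      0      |      1       |       0       | 0
 1  |  0  |  0  |  0  ||      1       |      1       |      0      |      1       |       0       | 0
 0  |  1  |  1  |  1  ||      0       |      1       |      1      |      0       |       1       | 0
 0  |  1  |  1  |  0  ||      1       |      0       |      0      |      1       |       0       | 0
 0  |  1  |  0  |  1  ||      0       |      1       |      0      |      1       |       0       | 0
 0  |  1  |  0  |  0  ||      1       |      0       |      0      |      1       |       0       | 0
 0  |  0  |  1  |  1  ||      0       |      1       |      1      |      0       |       1       | 0
 0  |  0  |  1  |  0  ||      1       |      1       |      0      |      1       |       0       | 1
 0  |  0  |  0  |  1  ||      0       |      1       |      0      |      1       |       0       | 0
 0  |  0  |  0  |  0  ||      1       |      1       |      0      |      1       |       0       | 0
The formula is true on 2 of the 16 rows.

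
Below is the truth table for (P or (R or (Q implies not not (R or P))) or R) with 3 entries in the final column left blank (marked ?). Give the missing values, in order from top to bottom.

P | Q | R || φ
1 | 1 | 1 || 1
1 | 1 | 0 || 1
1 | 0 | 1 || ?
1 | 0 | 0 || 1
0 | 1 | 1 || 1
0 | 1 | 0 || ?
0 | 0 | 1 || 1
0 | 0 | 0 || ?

Row P=1, Q=0, R=1: (R or (Q implies not not (R or P))) = 1, so the formula = 1.
Row P=0, Q=1, R=0: (R or (Q implies not not (R or P))) = 0, so the formula = 0.
Row P=0, Q=0, R=0: (R or (Q implies not not (R or P))) = 1, so the formula = 1.

1, 0, 1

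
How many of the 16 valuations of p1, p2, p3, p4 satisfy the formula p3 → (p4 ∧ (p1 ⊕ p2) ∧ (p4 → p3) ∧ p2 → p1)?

p1  p2  p3  p4  |  (p1 ⊕ p2)  (p4 → p3)  φ
F   F   F   F   |      F          T      T
F   F   F   T   |      F          F      T
F   F   T   F   |      F          T      T
F   F   T   T   |      F          T      T
F   T   F   F   |      T          T      T
F   T   F   T   |      T          F      T
F   T   T   F   |      T          T      T
F   T   T   T   |      T          T      F
T   F   F   F   |      T          T      T
T   F   F   T   |      T          F      T
T   F   T   F   |      T          T      T
T   F   T   T   |      T          T      T
T   T   F   F   |      F          T      T
T   T   F   T   |      F          F      T
T   T   T   F   |      F          T      T
T   T   T   T   |      F          T      T
The formula is true on 15 of the 16 rows.

15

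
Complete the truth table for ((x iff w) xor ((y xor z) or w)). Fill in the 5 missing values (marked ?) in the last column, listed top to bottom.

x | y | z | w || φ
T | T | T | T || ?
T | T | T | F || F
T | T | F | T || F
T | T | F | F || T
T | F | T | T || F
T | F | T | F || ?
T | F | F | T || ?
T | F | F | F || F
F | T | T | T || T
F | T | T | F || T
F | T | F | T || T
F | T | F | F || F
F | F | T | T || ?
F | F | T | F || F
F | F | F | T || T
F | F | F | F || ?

F, T, F, T, T

Row x=T, y=T, z=T, w=T: (x iff w) = T, ((y xor z) or w) = T, so the formula = F.
Row x=T, y=F, z=T, w=F: (x iff w) = F, ((y xor z) or w) = T, so the formula = T.
Row x=T, y=F, z=F, w=T: (x iff w) = T, ((y xor z) or w) = T, so the formula = F.
Row x=F, y=F, z=T, w=T: (x iff w) = F, ((y xor z) or w) = T, so the formula = T.
Row x=F, y=F, z=F, w=F: (x iff w) = T, ((y xor z) or w) = F, so the formula = T.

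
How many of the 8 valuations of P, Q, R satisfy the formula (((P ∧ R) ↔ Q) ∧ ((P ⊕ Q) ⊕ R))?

P | Q | R | (P ∧ R) | ((P ∧ R) ↔ Q) | (P ⊕ Q) | ((P ⊕ Q) ⊕ R) | φ
- | - | - | ------- | ------------- | ------- | ------------- | -
T | T | T |    T    |       T       |    F    |       T       | T
T | T | F |    F    |       F       |    F    |       F       | F
T | F | T |    T    |       F       |    T    |       F       | F
T | F | F |    F    |       T       |    T    |       T       | T
F | T | T |    F    |       F       |    T    |       F       | F
F | T | F |    F    |       F       |    T    |       T       | F
F | F | T |    F    |       T       |    F    |       T       | T
F | F | F |    F    |       T       |    F    |       F       | F
The formula is true on 3 of the 8 rows.

3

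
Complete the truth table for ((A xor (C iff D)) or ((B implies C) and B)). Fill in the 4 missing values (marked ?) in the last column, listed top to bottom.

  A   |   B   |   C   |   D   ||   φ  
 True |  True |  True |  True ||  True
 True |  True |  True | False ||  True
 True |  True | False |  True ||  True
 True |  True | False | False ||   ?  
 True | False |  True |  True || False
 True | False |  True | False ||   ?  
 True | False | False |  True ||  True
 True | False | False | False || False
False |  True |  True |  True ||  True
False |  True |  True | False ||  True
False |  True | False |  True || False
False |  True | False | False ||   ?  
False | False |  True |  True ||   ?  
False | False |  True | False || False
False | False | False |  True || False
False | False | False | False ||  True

False, True, True, True

Row A=True, B=True, C=False, D=False: (A xor (C iff D)) = False, ((B implies C) and B) = False, so the formula = False.
Row A=True, B=False, C=True, D=False: (A xor (C iff D)) = True, ((B implies C) and B) = False, so the formula = True.
Row A=False, B=True, C=False, D=False: (A xor (C iff D)) = True, ((B implies C) and B) = False, so the formula = True.
Row A=False, B=False, C=True, D=True: (A xor (C iff D)) = True, ((B implies C) and B) = False, so the formula = True.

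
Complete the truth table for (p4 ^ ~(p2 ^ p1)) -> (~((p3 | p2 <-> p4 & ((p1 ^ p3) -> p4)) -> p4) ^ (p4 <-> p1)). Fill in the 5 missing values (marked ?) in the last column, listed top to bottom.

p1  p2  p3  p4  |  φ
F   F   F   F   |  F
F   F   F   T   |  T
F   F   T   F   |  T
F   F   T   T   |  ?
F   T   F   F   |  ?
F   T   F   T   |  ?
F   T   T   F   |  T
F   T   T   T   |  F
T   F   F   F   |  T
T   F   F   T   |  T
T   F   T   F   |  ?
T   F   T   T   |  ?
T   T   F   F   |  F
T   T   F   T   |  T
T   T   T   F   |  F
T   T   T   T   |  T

Row p1=F, p2=F, p3=T, p4=T: (p4 ^ ~(p2 ^ p1)) = F, (~((p3 | p2 <-> p4 & ((p1 ^ p3) -> p4)) -> p4) ^ (p4 <-> p1)) = F, so the formula = T.
Row p1=F, p2=T, p3=F, p4=F: (p4 ^ ~(p2 ^ p1)) = F, (~((p3 | p2 <-> p4 & ((p1 ^ p3) -> p4)) -> p4) ^ (p4 <-> p1)) = T, so the formula = T.
Row p1=F, p2=T, p3=F, p4=T: (p4 ^ ~(p2 ^ p1)) = T, (~((p3 | p2 <-> p4 & ((p1 ^ p3) -> p4)) -> p4) ^ (p4 <-> p1)) = F, so the formula = F.
Row p1=T, p2=F, p3=T, p4=F: (p4 ^ ~(p2 ^ p1)) = F, (~((p3 | p2 <-> p4 & ((p1 ^ p3) -> p4)) -> p4) ^ (p4 <-> p1)) = F, so the formula = T.
Row p1=T, p2=F, p3=T, p4=T: (p4 ^ ~(p2 ^ p1)) = T, (~((p3 | p2 <-> p4 & ((p1 ^ p3) -> p4)) -> p4) ^ (p4 <-> p1)) = T, so the formula = T.

T, T, F, T, T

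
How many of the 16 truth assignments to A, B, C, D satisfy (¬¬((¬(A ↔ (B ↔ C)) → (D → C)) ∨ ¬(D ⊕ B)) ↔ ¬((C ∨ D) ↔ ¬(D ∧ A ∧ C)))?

7

A | B | C | D | (B ↔ C) | (A ↔ (B ↔ C)) | ¬(A ↔ (B ↔ C)) | (D → C) | (¬(A ↔ (B ↔ C)) → (D → C)) | (D ⊕ B) | ¬(D ⊕ B) | (C ∨ D) | (D ∧ A ∧ C) | ¬(D ∧ A ∧ C) | ((C ∨ D) ↔ ¬(D ∧ A ∧ C)) | ¬((C ∨ D) ↔ ¬(D ∧ A ∧ C)) | φ
- | - | - | - | ------- | ------------- | -------------- | ------- | -------------------------- | ------- | -------- | ------- | ----------- | ------------ | ------------------------ | ------------------------- | -
1 | 1 | 1 | 1 |    1    |       1       |       0        |    1    |             1              |    0    |    1     |    1    |      1      |      0       |            0             |             1             | 1
1 | 1 | 1 | 0 |    1    |       1       |       0        |    1    |             1              |    1    |    0     |    1    |      0      |      1       |            1             |             0             | 0
1 | 1 | 0 | 1 |    0    |       0       |       1        |    0    |             0              |    0    |    1     |    1    |      0      |      1       |            1             |             0             | 0
1 | 1 | 0 | 0 |    0    |       0       |       1        |    1    |             1              |    1    |    0     |    0    |      0      |      1       |            0             |             1             | 1
1 | 0 | 1 | 1 |    0    |       0       |       1        |    1    |             1              |    1    |    0     |    1    |      1      |      0       |            0             |             1             | 1
1 | 0 | 1 | 0 |    0    |       0       |       1        |    1    |             1              |    0    |    1     |    1    |      0      |      1       |            1             |             0             | 0
1 | 0 | 0 | 1 |    1    |       1       |       0        |    0    |             1              |    1    |    0     |    1    |      0      |      1       |            1             |             0             | 0
1 | 0 | 0 | 0 |    1    |       1       |       0        |    1    |             1              |    0    |    1     |    0    |      0      |      1       |            0             |             1             | 1
0 | 1 | 1 | 1 |    1    |       0       |       1        |    1    |             1              |    0    |    1     |    1    |      0      |      1       |            1             |             0             | 0
0 | 1 | 1 | 0 |    1    |       0       |       1        |    1    |             1              |    1    |    0     |    1    |      0      |      1       |            1             |             0             | 0
0 | 1 | 0 | 1 |    0    |       1       |       0        |    0    |             1              |    0    |    1     |    1    |      0      |      1       |            1             |             0             | 0
0 | 1 | 0 | 0 |    0    |       1       |       0        |    1    |             1              |    1    |    0     |    0    |      0      |      1       |            0             |             1             | 1
0 | 0 | 1 | 1 |    0    |       1       |       0        |    1    |             1              |    1    |    0     |    1    |      0      |      1       |            1             |             0             | 0
0 | 0 | 1 | 0 |    0    |       1       |       0        |    1    |             1              |    0    |    1     |    1    |      0      |      1       |            1             |             0             | 0
0 | 0 | 0 | 1 |    1    |       0       |       1        |    0    |             0              |    1    |    0     |    1    |      0      |      1       |            1             |             0             | 1
0 | 0 | 0 | 0 |    1    |       0       |       1        |    1    |             1              |    0    |    1     |    0    |      0      |      1       |            0             |             1             | 1
The formula is true on 7 of the 16 rows.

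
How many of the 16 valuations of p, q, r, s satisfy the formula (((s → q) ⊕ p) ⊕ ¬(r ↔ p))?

8

p | q | r | s | (((s → q) ⊕ p) ⊕ ¬(r ↔ p))
- | - | - | - | --------------------------
1 | 1 | 1 | 1 |             0             
1 | 1 | 1 | 0 |             0             
1 | 1 | 0 | 1 |             1             
1 | 1 | 0 | 0 |             1             
1 | 0 | 1 | 1 |             1             
1 | 0 | 1 | 0 |             0             
1 | 0 | 0 | 1 |             0             
1 | 0 | 0 | 0 |             1             
0 | 1 | 1 | 1 |             0             
0 | 1 | 1 | 0 |             0             
0 | 1 | 0 | 1 |             1             
0 | 1 | 0 | 0 |             1             
0 | 0 | 1 | 1 |             1             
0 | 0 | 1 | 0 |             0             
0 | 0 | 0 | 1 |             0             
0 | 0 | 0 | 0 |             1             
The formula is true on 8 of the 16 rows.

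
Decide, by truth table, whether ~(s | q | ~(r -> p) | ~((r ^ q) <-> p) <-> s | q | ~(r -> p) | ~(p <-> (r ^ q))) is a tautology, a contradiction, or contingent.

contradiction

  p   |   q   |   r   |   s   |   φ  
----- | ----- | ----- | ----- | -----
False | False | False | False | False
False | False | False |  True | False
False | False |  True | False | False
False | False |  True |  True | False
False |  True | False | False | False
False |  True | False |  True | False
False |  True |  True | False | False
False |  True |  True |  True | False
 True | False | False | False | False
 True | False | False |  True | False
 True | False |  True | False | False
 True | False |  True |  True | False
 True |  True | False | False | False
 True |  True | False |  True | False
 True |  True |  True | False | False
 True |  True |  True |  True | False
Every row is False, so the formula is a contradiction.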